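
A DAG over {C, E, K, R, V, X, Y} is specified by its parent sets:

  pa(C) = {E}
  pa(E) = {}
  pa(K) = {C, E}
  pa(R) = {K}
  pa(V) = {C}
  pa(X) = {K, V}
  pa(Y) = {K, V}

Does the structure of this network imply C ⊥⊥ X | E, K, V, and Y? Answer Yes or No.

There are 6 undirected paths between C and X; checking each against the conditioning set {E, K, V, Y}:
Path 1: C → K → X
  K is a chain here and K is conditioned on, so the path is blocked at K.
Path 2: C → K → Y ← V → X
  K is a chain here and K is conditioned on, so the path is blocked at K.
Path 3: C ← E → K → X
  E is a fork here and E is conditioned on, so the path is blocked at E.
Path 4: C ← E → K → Y ← V → X
  E is a fork here and E is conditioned on, so the path is blocked at E.
Path 5: C → V → X
  V is a chain here and V is conditioned on, so the path is blocked at V.
Path 6: C → V → Y ← K → X
  V is a chain here and V is conditioned on, so the path is blocked at V.
All paths are blocked; C ⊥ X | {E, K, V, Y} holds.

Yes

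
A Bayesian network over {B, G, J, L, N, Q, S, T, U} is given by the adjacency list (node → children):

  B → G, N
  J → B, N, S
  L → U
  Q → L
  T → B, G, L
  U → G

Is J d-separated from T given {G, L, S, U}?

We examine all 6 paths between J and T:
Path 1: J → B → G ← U ← L ← T
  U is a chain here and U is conditioned on, so the path is blocked at U.
Path 2: J → B → G ← T
  B is a chain and B is not conditioned on; G is a collider and G is conditioned on, which opens it — no node blocks this path, so it is active.
Path 3: J → B ← T
  B is a collider and its descendant G is conditioned on, which opens it — no node blocks this path, so it is active.
Path 4: J → N ← B → G ← U ← L ← T
  N is a collider here and neither N nor any of its descendants is conditioned on, so the collider stays closed — the path is blocked at N.
Path 5: J → N ← B → G ← T
  N is a collider here and neither N nor any of its descendants is conditioned on, so the collider stays closed — the path is blocked at N.
Path 6: J → N ← B ← T
  N is a collider here and neither N nor any of its descendants is conditioned on, so the collider stays closed — the path is blocked at N.
At least one path is unblocked, so d-separation fails.

No — J and T are not d-separated given {G, L, S, U}.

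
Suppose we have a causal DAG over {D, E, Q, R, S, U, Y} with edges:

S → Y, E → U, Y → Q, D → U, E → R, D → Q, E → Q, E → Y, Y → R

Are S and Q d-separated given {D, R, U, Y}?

No

There are 5 undirected paths between S and Q; checking each against the conditioning set {D, R, U, Y}:
Path 1: S → Y → Q
  Y is a chain here and Y is conditioned on, so the path is blocked at Y.
Path 2: S → Y ← E → Q
  Y is a collider and Y is conditioned on, which opens it; E is a fork and E is not conditioned on — no node blocks this path, so it is active.
Path 3: S → Y ← E → U ← D → Q
  D is a fork here and D is conditioned on, so the path is blocked at D.
Path 4: S → Y → R ← E → Q
  Y is a chain here and Y is conditioned on, so the path is blocked at Y.
Path 5: S → Y → R ← E → U ← D → Q
  Y is a chain here and Y is conditioned on, so the path is blocked at Y.
At least one path is unblocked, so d-separation fails.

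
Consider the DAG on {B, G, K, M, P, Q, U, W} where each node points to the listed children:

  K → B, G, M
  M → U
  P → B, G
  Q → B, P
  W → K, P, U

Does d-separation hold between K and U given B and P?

No

We examine all 5 paths between K and U:
  1. K ← W → U — W:fork[open] ⇒ active
  2. K → G ← P ← W → U — G:collider[blocks]; P:chain[blocks]; W:fork[open] ⇒ blocked
  3. K → B ← P ← W → U — B:collider[open]; P:chain[blocks]; W:fork[open] ⇒ blocked
  4. K → B ← Q → P ← W → U — B:collider[open]; Q:fork[open]; P:collider[open]; W:fork[open] ⇒ active
  5. K → M → U — M:chain[open] ⇒ active
At least one path is unblocked, so d-separation fails.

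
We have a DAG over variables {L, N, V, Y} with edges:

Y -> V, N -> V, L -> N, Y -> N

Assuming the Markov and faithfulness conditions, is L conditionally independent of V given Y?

No — L and V are not d-separated given {Y}.

Enumerating the 2 paths from L to V and testing each for blocking by {Y}:
Path 1: L → N → V
  N is a chain and N is not conditioned on — no node blocks this path, so it is active.
Path 2: L → N ← Y → V
  N is a collider here and neither N nor any of its descendants is conditioned on, so the collider stays closed — the path is blocked at N.
At least one path is unblocked, so d-separation fails.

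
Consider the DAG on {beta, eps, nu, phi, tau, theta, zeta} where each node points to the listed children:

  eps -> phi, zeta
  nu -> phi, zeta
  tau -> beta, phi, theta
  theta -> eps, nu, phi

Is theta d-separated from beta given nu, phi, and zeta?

No

We examine all 6 paths between theta and beta:
  1. theta ← tau → beta — tau:fork[open] ⇒ active
  2. theta → eps → zeta ← nu → phi ← tau → beta — eps:chain[open]; zeta:collider[open]; nu:fork[blocks]; phi:collider[open]; tau:fork[open] ⇒ blocked
  3. theta → eps → phi ← tau → beta — eps:chain[open]; phi:collider[open]; tau:fork[open] ⇒ active
  4. theta → nu → zeta ← eps → phi ← tau → beta — nu:chain[blocks]; zeta:collider[open]; eps:fork[open]; phi:collider[open]; tau:fork[open] ⇒ blocked
  5. theta → nu → phi ← tau → beta — nu:chain[blocks]; phi:collider[open]; tau:fork[open] ⇒ blocked
  6. theta → phi ← tau → beta — phi:collider[open]; tau:fork[open] ⇒ active
Because an active path exists, theta and beta are not d-separated.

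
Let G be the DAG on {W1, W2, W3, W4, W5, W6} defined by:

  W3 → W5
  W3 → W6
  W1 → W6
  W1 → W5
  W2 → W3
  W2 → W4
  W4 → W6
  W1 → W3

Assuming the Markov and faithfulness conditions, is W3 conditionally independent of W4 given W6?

We examine all 4 paths between W3 and W4:
Path 1: W3 → W6 ← W4
  W6 is a collider and W6 is conditioned on, which opens it — no node blocks this path, so it is active.
Path 2: W3 ← W2 → W4
  W2 is a fork and W2 is not conditioned on — no node blocks this path, so it is active.
Path 3: W3 → W5 ← W1 → W6 ← W4
  W5 is a collider here and neither W5 nor any of its descendants is conditioned on, so the collider stays closed — the path is blocked at W5.
Path 4: W3 ← W1 → W6 ← W4
  W1 is a fork and W1 is not conditioned on; W6 is a collider and W6 is conditioned on, which opens it — no node blocks this path, so it is active.
Since the path W3 → W6 ← W4 is active, W3 and W4 are not d-separated given {W6}.

No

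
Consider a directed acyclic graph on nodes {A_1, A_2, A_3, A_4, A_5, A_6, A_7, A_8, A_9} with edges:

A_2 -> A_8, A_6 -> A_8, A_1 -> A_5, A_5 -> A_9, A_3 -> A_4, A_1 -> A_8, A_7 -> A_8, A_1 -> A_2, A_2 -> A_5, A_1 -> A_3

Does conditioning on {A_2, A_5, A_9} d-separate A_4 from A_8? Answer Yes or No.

No

Enumerating the 3 paths from A_4 to A_8 and testing each for blocking by {A_2, A_5, A_9}:
Path 1: A_4 ← A_3 ← A_1 → A_5 ← A_2 → A_8
  A_2 is a fork here and A_2 is conditioned on, so the path is blocked at A_2.
Path 2: A_4 ← A_3 ← A_1 → A_8
  A_3 is a chain and A_3 is not conditioned on; A_1 is a fork and A_1 is not conditioned on — no node blocks this path, so it is active.
Path 3: A_4 ← A_3 ← A_1 → A_2 → A_8
  A_2 is a chain here and A_2 is conditioned on, so the path is blocked at A_2.
At least one path is unblocked, so d-separation fails.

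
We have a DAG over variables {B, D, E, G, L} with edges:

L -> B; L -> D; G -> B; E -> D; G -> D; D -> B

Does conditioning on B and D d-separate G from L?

We examine all 4 paths between G and L:
Path 1: G → D ← L
  D is a collider and D is conditioned on, which opens it — no node blocks this path, so it is active.
Path 2: G → D → B ← L
  D is a chain here and D is conditioned on, so the path is blocked at D.
Path 3: G → B ← D ← L
  D is a chain here and D is conditioned on, so the path is blocked at D.
Path 4: G → B ← L
  B is a collider and B is conditioned on, which opens it — no node blocks this path, so it is active.
Because an active path exists, G and L are not d-separated.

No — G and L are not d-separated given {B, D}.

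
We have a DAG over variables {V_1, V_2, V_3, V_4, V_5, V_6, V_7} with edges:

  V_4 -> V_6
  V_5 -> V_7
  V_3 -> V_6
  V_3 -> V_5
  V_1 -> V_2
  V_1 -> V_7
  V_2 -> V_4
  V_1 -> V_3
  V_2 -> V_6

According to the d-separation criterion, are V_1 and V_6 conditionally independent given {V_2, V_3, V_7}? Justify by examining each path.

Yes — V_1 and V_6 are d-separated given {V_2, V_3, V_7}.

We examine all 4 paths between V_1 and V_6:
Path 1: V_1 → V_2 → V_6
  V_2 is a chain here and V_2 is conditioned on, so the path is blocked at V_2.
Path 2: V_1 → V_2 → V_4 → V_6
  V_2 is a chain here and V_2 is conditioned on, so the path is blocked at V_2.
Path 3: V_1 → V_7 ← V_5 ← V_3 → V_6
  V_3 is a fork here and V_3 is conditioned on, so the path is blocked at V_3.
Path 4: V_1 → V_3 → V_6
  V_3 is a chain here and V_3 is conditioned on, so the path is blocked at V_3.
All paths are blocked; V_1 ⊥ V_6 | {V_2, V_3, V_7} holds.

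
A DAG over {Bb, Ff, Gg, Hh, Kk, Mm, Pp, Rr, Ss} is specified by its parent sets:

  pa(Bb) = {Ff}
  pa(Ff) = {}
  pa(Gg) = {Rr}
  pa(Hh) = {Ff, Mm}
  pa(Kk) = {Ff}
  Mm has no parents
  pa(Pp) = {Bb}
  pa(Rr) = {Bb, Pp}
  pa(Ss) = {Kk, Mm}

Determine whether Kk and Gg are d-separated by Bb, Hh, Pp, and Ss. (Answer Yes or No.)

Yes

There are 4 undirected paths between Kk and Gg; checking each against the conditioning set {Bb, Hh, Pp, Ss}:
Path 1: Kk → Ss ← Mm → Hh ← Ff → Bb → Rr → Gg
  Bb is a chain here and Bb is conditioned on, so the path is blocked at Bb.
Path 2: Kk → Ss ← Mm → Hh ← Ff → Bb → Pp → Rr → Gg
  Bb is a chain here and Bb is conditioned on, so the path is blocked at Bb.
Path 3: Kk ← Ff → Bb → Rr → Gg
  Bb is a chain here and Bb is conditioned on, so the path is blocked at Bb.
Path 4: Kk ← Ff → Bb → Pp → Rr → Gg
  Bb is a chain here and Bb is conditioned on, so the path is blocked at Bb.
All paths are blocked; Kk ⊥ Gg | {Bb, Hh, Pp, Ss} holds.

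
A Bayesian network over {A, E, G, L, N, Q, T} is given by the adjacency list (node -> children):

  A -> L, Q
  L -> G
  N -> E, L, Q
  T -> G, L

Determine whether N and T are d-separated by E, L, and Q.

No

There are 4 undirected paths between N and T; checking each against the conditioning set {E, L, Q}:
Path 1: N → L ← T
  L is a collider and L is conditioned on, which opens it — no node blocks this path, so it is active.
Path 2: N → L → G ← T
  L is a chain here and L is conditioned on, so the path is blocked at L.
Path 3: N → Q ← A → L ← T
  Q is a collider and Q is conditioned on, which opens it; A is a fork and A is not conditioned on; L is a collider and L is conditioned on, which opens it — no node blocks this path, so it is active.
Path 4: N → Q ← A → L → G ← T
  L is a chain here and L is conditioned on, so the path is blocked at L.
Because an active path exists, N and T are not d-separated.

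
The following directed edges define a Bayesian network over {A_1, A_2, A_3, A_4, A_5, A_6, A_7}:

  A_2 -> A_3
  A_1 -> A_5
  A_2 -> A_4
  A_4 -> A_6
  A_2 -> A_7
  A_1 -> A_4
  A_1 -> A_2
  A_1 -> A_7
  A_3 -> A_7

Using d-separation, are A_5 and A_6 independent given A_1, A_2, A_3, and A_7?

Yes

Enumerating the 4 paths from A_5 to A_6 and testing each for blocking by {A_1, A_2, A_3, A_7}:
  1. A_5 ← A_1 → A_2 → A_4 → A_6 — A_1:fork[blocks]; A_2:chain[blocks]; A_4:chain[open] ⇒ blocked
  2. A_5 ← A_1 → A_7 ← A_2 → A_4 → A_6 — A_1:fork[blocks]; A_7:collider[open]; A_2:fork[blocks]; A_4:chain[open] ⇒ blocked
  3. A_5 ← A_1 → A_7 ← A_3 ← A_2 → A_4 → A_6 — A_1:fork[blocks]; A_7:collider[open]; A_3:chain[blocks]; A_2:fork[blocks]; A_4:chain[open] ⇒ blocked
  4. A_5 ← A_1 → A_4 → A_6 — A_1:fork[blocks]; A_4:chain[open] ⇒ blocked
Since every path is blocked, d-separation holds.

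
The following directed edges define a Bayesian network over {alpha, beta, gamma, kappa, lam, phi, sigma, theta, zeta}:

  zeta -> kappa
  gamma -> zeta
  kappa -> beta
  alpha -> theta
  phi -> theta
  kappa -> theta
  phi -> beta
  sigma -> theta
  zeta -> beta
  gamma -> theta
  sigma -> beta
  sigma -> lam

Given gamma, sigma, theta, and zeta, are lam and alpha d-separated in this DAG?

Yes

Enumerating the 6 paths from lam to alpha and testing each for blocking by {gamma, sigma, theta, zeta}:
Path 1: lam ← sigma → beta ← zeta → kappa → theta ← alpha
  sigma is a fork here and sigma is conditioned on, so the path is blocked at sigma.
Path 2: lam ← sigma → beta ← zeta ← gamma → theta ← alpha
  sigma is a fork here and sigma is conditioned on, so the path is blocked at sigma.
Path 3: lam ← sigma → beta ← kappa ← zeta ← gamma → theta ← alpha
  sigma is a fork here and sigma is conditioned on, so the path is blocked at sigma.
Path 4: lam ← sigma → beta ← kappa → theta ← alpha
  sigma is a fork here and sigma is conditioned on, so the path is blocked at sigma.
Path 5: lam ← sigma → beta ← phi → theta ← alpha
  sigma is a fork here and sigma is conditioned on, so the path is blocked at sigma.
Path 6: lam ← sigma → theta ← alpha
  sigma is a fork here and sigma is conditioned on, so the path is blocked at sigma.
Since every path is blocked, d-separation holds.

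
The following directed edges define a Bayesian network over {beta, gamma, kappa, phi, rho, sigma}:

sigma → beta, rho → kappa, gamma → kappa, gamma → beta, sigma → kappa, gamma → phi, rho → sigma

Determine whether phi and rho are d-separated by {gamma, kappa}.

Yes — phi and rho are d-separated given {gamma, kappa}.

4 paths connect phi and rho; each must be blocked for d-separation to hold:
  1. phi ← gamma → beta ← sigma → kappa ← rho — gamma:fork[blocks]; beta:collider[blocks]; sigma:fork[open]; kappa:collider[open] ⇒ blocked
  2. phi ← gamma → beta ← sigma ← rho — gamma:fork[blocks]; beta:collider[blocks]; sigma:chain[open] ⇒ blocked
  3. phi ← gamma → kappa ← rho — gamma:fork[blocks]; kappa:collider[open] ⇒ blocked
  4. phi ← gamma → kappa ← sigma ← rho — gamma:fork[blocks]; kappa:collider[open]; sigma:chain[open] ⇒ blocked
Since every path is blocked, d-separation holds.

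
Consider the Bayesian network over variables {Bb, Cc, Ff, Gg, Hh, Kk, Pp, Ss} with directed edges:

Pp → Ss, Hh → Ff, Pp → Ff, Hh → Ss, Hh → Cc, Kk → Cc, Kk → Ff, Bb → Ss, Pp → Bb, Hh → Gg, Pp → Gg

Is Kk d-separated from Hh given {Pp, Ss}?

5 paths connect Kk and Hh; each must be blocked for d-separation to hold:
Path 1: Kk → Ff ← Hh
  Ff is a collider here and neither Ff nor any of its descendants is conditioned on, so the collider stays closed — the path is blocked at Ff.
Path 2: Kk → Ff ← Pp → Ss ← Hh
  Ff is a collider here and neither Ff nor any of its descendants is conditioned on, so the collider stays closed — the path is blocked at Ff.
Path 3: Kk → Ff ← Pp → Bb → Ss ← Hh
  Ff is a collider here and neither Ff nor any of its descendants is conditioned on, so the collider stays closed — the path is blocked at Ff.
Path 4: Kk → Ff ← Pp → Gg ← Hh
  Ff is a collider here and neither Ff nor any of its descendants is conditioned on, so the collider stays closed — the path is blocked at Ff.
Path 5: Kk → Cc ← Hh
  Cc is a collider here and neither Cc nor any of its descendants is conditioned on, so the collider stays closed — the path is blocked at Cc.
Every path is blocked, so Kk and Hh are d-separated given {Pp, Ss}.

Yes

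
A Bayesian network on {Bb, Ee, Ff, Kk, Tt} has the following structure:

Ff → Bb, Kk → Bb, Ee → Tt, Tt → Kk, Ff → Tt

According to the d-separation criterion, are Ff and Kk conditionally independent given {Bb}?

No

2 paths connect Ff and Kk; each must be blocked for d-separation to hold:
  1. Ff → Bb ← Kk — Bb:collider[open] ⇒ active
  2. Ff → Tt → Kk — Tt:chain[open] ⇒ active
Because an active path exists, Ff and Kk are not d-separated.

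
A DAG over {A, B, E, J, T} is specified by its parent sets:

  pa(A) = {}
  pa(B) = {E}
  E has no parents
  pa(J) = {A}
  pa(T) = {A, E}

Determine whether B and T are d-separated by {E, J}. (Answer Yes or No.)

Yes

The only undirected path from B to T is:
Path 1: B ← E → T
  E is a fork here and E is conditioned on, so the path is blocked at E.
Every path is blocked, so B and T are d-separated given {E, J}.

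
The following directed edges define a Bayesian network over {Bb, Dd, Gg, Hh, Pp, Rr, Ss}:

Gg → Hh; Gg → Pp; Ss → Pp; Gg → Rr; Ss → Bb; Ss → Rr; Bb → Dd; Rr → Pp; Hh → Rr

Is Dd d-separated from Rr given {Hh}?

No

There are 4 undirected paths between Dd and Rr; checking each against the conditioning set {Hh}:
  1. Dd ← Bb ← Ss → Pp ← Gg → Hh → Rr — Bb:chain[open]; Ss:fork[open]; Pp:collider[blocks]; Gg:fork[open]; Hh:chain[blocks] ⇒ blocked
  2. Dd ← Bb ← Ss → Pp ← Gg → Rr — Bb:chain[open]; Ss:fork[open]; Pp:collider[blocks]; Gg:fork[open] ⇒ blocked
  3. Dd ← Bb ← Ss → Pp ← Rr — Bb:chain[open]; Ss:fork[open]; Pp:collider[blocks] ⇒ blocked
  4. Dd ← Bb ← Ss → Rr — Bb:chain[open]; Ss:fork[open] ⇒ active
Because an active path exists, Dd and Rr are not d-separated.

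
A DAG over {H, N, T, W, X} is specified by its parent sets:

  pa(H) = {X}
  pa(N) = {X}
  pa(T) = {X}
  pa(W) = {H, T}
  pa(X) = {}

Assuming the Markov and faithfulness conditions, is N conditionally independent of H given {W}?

There are 2 undirected paths between N and H; checking each against the conditioning set {W}:
Path 1: N ← X → H
  X is a fork and X is not conditioned on — no node blocks this path, so it is active.
Path 2: N ← X → T → W ← H
  X is a fork and X is not conditioned on; T is a chain and T is not conditioned on; W is a collider and W is conditioned on, which opens it — no node blocks this path, so it is active.
At least one path is unblocked, so d-separation fails.

No — N and H are not d-separated given {W}.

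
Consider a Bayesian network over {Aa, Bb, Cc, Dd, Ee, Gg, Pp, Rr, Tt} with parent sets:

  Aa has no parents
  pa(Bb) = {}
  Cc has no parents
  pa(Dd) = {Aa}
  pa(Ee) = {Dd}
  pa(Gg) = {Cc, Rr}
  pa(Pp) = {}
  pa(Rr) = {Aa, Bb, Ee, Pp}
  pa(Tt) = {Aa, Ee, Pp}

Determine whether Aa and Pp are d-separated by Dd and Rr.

We examine all 6 paths between Aa and Pp:
  1. Aa → Tt ← Ee → Rr ← Pp — Tt:collider[blocks]; Ee:fork[open]; Rr:collider[open] ⇒ blocked
  2. Aa → Tt ← Pp — Tt:collider[blocks] ⇒ blocked
  3. Aa → Rr ← Ee → Tt ← Pp — Rr:collider[open]; Ee:fork[open]; Tt:collider[blocks] ⇒ blocked
  4. Aa → Rr ← Pp — Rr:collider[open] ⇒ active
  5. Aa → Dd → Ee → Tt ← Pp — Dd:chain[blocks]; Ee:chain[open]; Tt:collider[blocks] ⇒ blocked
  6. Aa → Dd → Ee → Rr ← Pp — Dd:chain[blocks]; Ee:chain[open]; Rr:collider[open] ⇒ blocked
Because an active path exists, Aa and Pp are not d-separated.

No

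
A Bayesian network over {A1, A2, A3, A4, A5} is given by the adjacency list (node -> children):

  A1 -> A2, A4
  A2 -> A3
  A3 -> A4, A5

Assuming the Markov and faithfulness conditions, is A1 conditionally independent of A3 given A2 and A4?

There are 2 undirected paths between A1 and A3; checking each against the conditioning set {A2, A4}:
  1. A1 → A2 → A3 — A2:chain[blocks] ⇒ blocked
  2. A1 → A4 ← A3 — A4:collider[open] ⇒ active
Because an active path exists, A1 and A3 are not d-separated.

No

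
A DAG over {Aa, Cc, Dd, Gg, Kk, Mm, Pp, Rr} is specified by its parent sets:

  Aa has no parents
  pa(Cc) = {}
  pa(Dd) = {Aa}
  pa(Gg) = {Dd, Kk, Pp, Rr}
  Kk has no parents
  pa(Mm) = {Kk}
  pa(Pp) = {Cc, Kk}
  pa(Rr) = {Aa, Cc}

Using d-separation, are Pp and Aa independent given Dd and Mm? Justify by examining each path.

Yes — Pp and Aa are d-separated given {Dd, Mm}.

There are 6 undirected paths between Pp and Aa; checking each against the conditioning set {Dd, Mm}:
Path 1: Pp ← Kk → Gg ← Dd ← Aa
  Gg is a collider here and neither Gg nor any of its descendants is conditioned on, so the collider stays closed — the path is blocked at Gg.
Path 2: Pp ← Kk → Gg ← Rr ← Aa
  Gg is a collider here and neither Gg nor any of its descendants is conditioned on, so the collider stays closed — the path is blocked at Gg.
Path 3: Pp → Gg ← Dd ← Aa
  Gg is a collider here and neither Gg nor any of its descendants is conditioned on, so the collider stays closed — the path is blocked at Gg.
Path 4: Pp → Gg ← Rr ← Aa
  Gg is a collider here and neither Gg nor any of its descendants is conditioned on, so the collider stays closed — the path is blocked at Gg.
Path 5: Pp ← Cc → Rr ← Aa
  Rr is a collider here and neither Rr nor any of its descendants is conditioned on, so the collider stays closed — the path is blocked at Rr.
Path 6: Pp ← Cc → Rr → Gg ← Dd ← Aa
  Gg is a collider here and neither Gg nor any of its descendants is conditioned on, so the collider stays closed — the path is blocked at Gg.
All paths are blocked; Pp ⊥ Aa | {Dd, Mm} holds.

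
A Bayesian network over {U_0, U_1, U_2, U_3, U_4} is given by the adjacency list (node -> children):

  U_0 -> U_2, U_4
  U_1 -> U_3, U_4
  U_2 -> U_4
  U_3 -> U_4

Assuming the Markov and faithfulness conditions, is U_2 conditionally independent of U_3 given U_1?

There are 4 undirected paths between U_2 and U_3; checking each against the conditioning set {U_1}:
Path 1: U_2 → U_4 ← U_1 → U_3
  U_4 is a collider here and neither U_4 nor any of its descendants is conditioned on, so the collider stays closed — the path is blocked at U_4.
Path 2: U_2 → U_4 ← U_3
  U_4 is a collider here and neither U_4 nor any of its descendants is conditioned on, so the collider stays closed — the path is blocked at U_4.
Path 3: U_2 ← U_0 → U_4 ← U_1 → U_3
  U_4 is a collider here and neither U_4 nor any of its descendants is conditioned on, so the collider stays closed — the path is blocked at U_4.
Path 4: U_2 ← U_0 → U_4 ← U_3
  U_4 is a collider here and neither U_4 nor any of its descendants is conditioned on, so the collider stays closed — the path is blocked at U_4.
All paths are blocked; U_2 ⊥ U_3 | {U_1} holds.

Yes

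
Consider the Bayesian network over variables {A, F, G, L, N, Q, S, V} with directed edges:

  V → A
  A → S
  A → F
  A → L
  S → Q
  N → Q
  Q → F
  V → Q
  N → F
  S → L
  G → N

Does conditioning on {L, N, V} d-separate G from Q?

Enumerating the 5 paths from G to Q and testing each for blocking by {L, N, V}:
  1. G → N → F ← Q — N:chain[blocks]; F:collider[blocks] ⇒ blocked
  2. G → N → F ← A ← V → Q — N:chain[blocks]; F:collider[blocks]; A:chain[open]; V:fork[blocks] ⇒ blocked
  3. G → N → F ← A → S → Q — N:chain[blocks]; F:collider[blocks]; A:fork[open]; S:chain[open] ⇒ blocked
  4. G → N → F ← A → L ← S → Q — N:chain[blocks]; F:collider[blocks]; A:fork[open]; L:collider[open]; S:fork[open] ⇒ blocked
  5. G → N → Q — N:chain[blocks] ⇒ blocked
All paths are blocked; G ⊥ Q | {L, N, V} holds.

Yes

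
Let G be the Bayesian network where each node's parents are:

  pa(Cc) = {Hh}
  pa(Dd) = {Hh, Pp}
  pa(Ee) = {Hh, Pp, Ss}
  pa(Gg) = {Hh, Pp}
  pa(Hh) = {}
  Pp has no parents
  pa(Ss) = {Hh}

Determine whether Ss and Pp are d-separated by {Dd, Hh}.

Yes

There are 6 undirected paths between Ss and Pp; checking each against the conditioning set {Dd, Hh}:
Path 1: Ss ← Hh → Gg ← Pp
  Hh is a fork here and Hh is conditioned on, so the path is blocked at Hh.
Path 2: Ss ← Hh → Dd ← Pp
  Hh is a fork here and Hh is conditioned on, so the path is blocked at Hh.
Path 3: Ss ← Hh → Ee ← Pp
  Hh is a fork here and Hh is conditioned on, so the path is blocked at Hh.
Path 4: Ss → Ee ← Hh → Gg ← Pp
  Ee is a collider here and neither Ee nor any of its descendants is conditioned on, so the collider stays closed — the path is blocked at Ee.
Path 5: Ss → Ee ← Hh → Dd ← Pp
  Ee is a collider here and neither Ee nor any of its descendants is conditioned on, so the collider stays closed — the path is blocked at Ee.
Path 6: Ss → Ee ← Pp
  Ee is a collider here and neither Ee nor any of its descendants is conditioned on, so the collider stays closed — the path is blocked at Ee.
Every path is blocked, so Ss and Pp are d-separated given {Dd, Hh}.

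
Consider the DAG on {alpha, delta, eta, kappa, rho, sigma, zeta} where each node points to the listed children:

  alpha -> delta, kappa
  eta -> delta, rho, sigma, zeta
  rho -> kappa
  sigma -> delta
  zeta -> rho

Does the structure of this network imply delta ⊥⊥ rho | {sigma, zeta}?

No

5 paths connect delta and rho; each must be blocked for d-separation to hold:
  1. delta ← alpha → kappa ← rho — alpha:fork[open]; kappa:collider[blocks] ⇒ blocked
  2. delta ← sigma ← eta → rho — sigma:chain[blocks]; eta:fork[open] ⇒ blocked
  3. delta ← sigma ← eta → zeta → rho — sigma:chain[blocks]; eta:fork[open]; zeta:chain[blocks] ⇒ blocked
  4. delta ← eta → rho — eta:fork[open] ⇒ active
  5. delta ← eta → zeta → rho — eta:fork[open]; zeta:chain[blocks] ⇒ blocked
Because an active path exists, delta and rho are not d-separated.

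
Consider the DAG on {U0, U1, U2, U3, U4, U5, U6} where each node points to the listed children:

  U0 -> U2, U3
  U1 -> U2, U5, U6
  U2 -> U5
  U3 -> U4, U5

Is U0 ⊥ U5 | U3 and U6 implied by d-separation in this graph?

No — U0 and U5 are not d-separated given {U3, U6}.

There are 3 undirected paths between U0 and U5; checking each against the conditioning set {U3, U6}:
Path 1: U0 → U3 → U5
  U3 is a chain here and U3 is conditioned on, so the path is blocked at U3.
Path 2: U0 → U2 → U5
  U2 is a chain and U2 is not conditioned on — no node blocks this path, so it is active.
Path 3: U0 → U2 ← U1 → U5
  U2 is a collider here and neither U2 nor any of its descendants is conditioned on, so the collider stays closed — the path is blocked at U2.
Because an active path exists, U0 and U5 are not d-separated.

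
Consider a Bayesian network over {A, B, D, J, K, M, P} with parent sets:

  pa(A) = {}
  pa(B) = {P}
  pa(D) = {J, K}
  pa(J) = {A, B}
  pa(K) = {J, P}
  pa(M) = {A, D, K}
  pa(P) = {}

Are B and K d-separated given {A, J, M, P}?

Yes

Enumerating the 6 paths from B to K and testing each for blocking by {A, J, M, P}:
  1. B → J → D → M ← K — J:chain[blocks]; D:chain[open]; M:collider[open] ⇒ blocked
  2. B → J → D ← K — J:chain[blocks]; D:collider[open] ⇒ blocked
  3. B → J → K — J:chain[blocks] ⇒ blocked
  4. B → J ← A → M ← D ← K — J:collider[open]; A:fork[blocks]; M:collider[open]; D:chain[open] ⇒ blocked
  5. B → J ← A → M ← K — J:collider[open]; A:fork[blocks]; M:collider[open] ⇒ blocked
  6. B ← P → K — P:fork[blocks] ⇒ blocked
Every path is blocked, so B and K are d-separated given {A, J, M, P}.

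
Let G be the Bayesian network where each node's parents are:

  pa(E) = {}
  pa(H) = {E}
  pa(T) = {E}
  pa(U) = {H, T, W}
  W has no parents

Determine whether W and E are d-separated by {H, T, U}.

There are 2 undirected paths between W and E; checking each against the conditioning set {H, T, U}:
Path 1: W → U ← T ← E
  T is a chain here and T is conditioned on, so the path is blocked at T.
Path 2: W → U ← H ← E
  H is a chain here and H is conditioned on, so the path is blocked at H.
Every path is blocked, so W and E are d-separated given {H, T, U}.

Yes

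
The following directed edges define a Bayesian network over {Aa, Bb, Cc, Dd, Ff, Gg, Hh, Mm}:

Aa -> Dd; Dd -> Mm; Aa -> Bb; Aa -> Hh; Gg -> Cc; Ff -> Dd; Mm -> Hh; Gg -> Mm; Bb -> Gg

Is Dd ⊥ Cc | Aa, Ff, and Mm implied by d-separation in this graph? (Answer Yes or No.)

We examine all 4 paths between Dd and Cc:
  1. Dd → Mm → Hh ← Aa → Bb → Gg → Cc — Mm:chain[blocks]; Hh:collider[blocks]; Aa:fork[blocks]; Bb:chain[open]; Gg:chain[open] ⇒ blocked
  2. Dd → Mm ← Gg → Cc — Mm:collider[open]; Gg:fork[open] ⇒ active
  3. Dd ← Aa → Bb → Gg → Cc — Aa:fork[blocks]; Bb:chain[open]; Gg:chain[open] ⇒ blocked
  4. Dd ← Aa → Hh ← Mm ← Gg → Cc — Aa:fork[blocks]; Hh:collider[blocks]; Mm:chain[blocks]; Gg:fork[open] ⇒ blocked
At least one path is unblocked, so d-separation fails.

No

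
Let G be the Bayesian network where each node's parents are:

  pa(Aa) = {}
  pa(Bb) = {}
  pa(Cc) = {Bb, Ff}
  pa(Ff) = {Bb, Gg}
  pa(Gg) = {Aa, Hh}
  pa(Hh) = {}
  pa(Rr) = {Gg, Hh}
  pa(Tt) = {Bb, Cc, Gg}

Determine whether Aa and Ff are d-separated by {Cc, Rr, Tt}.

There are 5 undirected paths between Aa and Ff; checking each against the conditioning set {Cc, Rr, Tt}:
Path 1: Aa → Gg → Tt ← Cc ← Ff
  Cc is a chain here and Cc is conditioned on, so the path is blocked at Cc.
Path 2: Aa → Gg → Tt ← Cc ← Bb → Ff
  Cc is a chain here and Cc is conditioned on, so the path is blocked at Cc.
Path 3: Aa → Gg → Tt ← Bb → Ff
  Gg is a chain and Gg is not conditioned on; Tt is a collider and Tt is conditioned on, which opens it; Bb is a fork and Bb is not conditioned on — no node blocks this path, so it is active.
Path 4: Aa → Gg → Tt ← Bb → Cc ← Ff
  Gg is a chain and Gg is not conditioned on; Tt is a collider and Tt is conditioned on, which opens it; Bb is a fork and Bb is not conditioned on; Cc is a collider and Cc is conditioned on, which opens it — no node blocks this path, so it is active.
Path 5: Aa → Gg → Ff
  Gg is a chain and Gg is not conditioned on — no node blocks this path, so it is active.
Because an active path exists, Aa and Ff are not d-separated.

No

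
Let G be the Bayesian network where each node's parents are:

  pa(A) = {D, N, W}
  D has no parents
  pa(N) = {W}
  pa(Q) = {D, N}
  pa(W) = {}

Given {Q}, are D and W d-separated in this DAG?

No — D and W are not d-separated given {Q}.

4 paths connect D and W; each must be blocked for d-separation to hold:
Path 1: D → Q ← N ← W
  Q is a collider and Q is conditioned on, which opens it; N is a chain and N is not conditioned on — no node blocks this path, so it is active.
Path 2: D → Q ← N → A ← W
  A is a collider here and neither A nor any of its descendants is conditioned on, so the collider stays closed — the path is blocked at A.
Path 3: D → A ← N ← W
  A is a collider here and neither A nor any of its descendants is conditioned on, so the collider stays closed — the path is blocked at A.
Path 4: D → A ← W
  A is a collider here and neither A nor any of its descendants is conditioned on, so the collider stays closed — the path is blocked at A.
Since the path D → Q ← N ← W is active, D and W are not d-separated given {Q}.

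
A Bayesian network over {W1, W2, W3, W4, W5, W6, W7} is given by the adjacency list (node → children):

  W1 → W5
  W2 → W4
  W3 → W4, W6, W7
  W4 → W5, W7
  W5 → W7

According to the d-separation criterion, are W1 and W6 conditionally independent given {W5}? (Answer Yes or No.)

No

Enumerating the 4 paths from W1 to W6 and testing each for blocking by {W5}:
  1. W1 → W5 ← W4 ← W3 → W6 — W5:collider[open]; W4:chain[open]; W3:fork[open] ⇒ active
  2. W1 → W5 ← W4 → W7 ← W3 → W6 — W5:collider[open]; W4:fork[open]; W7:collider[blocks]; W3:fork[open] ⇒ blocked
  3. W1 → W5 → W7 ← W3 → W6 — W5:chain[blocks]; W7:collider[blocks]; W3:fork[open] ⇒ blocked
  4. W1 → W5 → W7 ← W4 ← W3 → W6 — W5:chain[blocks]; W7:collider[blocks]; W4:chain[open]; W3:fork[open] ⇒ blocked
Since the path W1 → W5 ← W4 ← W3 → W6 is active, W1 and W6 are not d-separated given {W5}.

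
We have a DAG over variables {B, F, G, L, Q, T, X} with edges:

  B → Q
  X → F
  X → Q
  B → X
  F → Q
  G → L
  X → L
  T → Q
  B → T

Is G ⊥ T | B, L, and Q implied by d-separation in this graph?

6 paths connect G and T; each must be blocked for d-separation to hold:
  1. G → L ← X ← B → T — L:collider[open]; X:chain[open]; B:fork[blocks] ⇒ blocked
  2. G → L ← X ← B → Q ← T — L:collider[open]; X:chain[open]; B:fork[blocks]; Q:collider[open] ⇒ blocked
  3. G → L ← X → Q ← T — L:collider[open]; X:fork[open]; Q:collider[open] ⇒ active
  4. G → L ← X → Q ← B → T — L:collider[open]; X:fork[open]; Q:collider[open]; B:fork[blocks] ⇒ blocked
  5. G → L ← X → F → Q ← T — L:collider[open]; X:fork[open]; F:chain[open]; Q:collider[open] ⇒ active
  6. G → L ← X → F → Q ← B → T — L:collider[open]; X:fork[open]; F:chain[open]; Q:collider[open]; B:fork[blocks] ⇒ blocked
At least one path is unblocked, so d-separation fails.

No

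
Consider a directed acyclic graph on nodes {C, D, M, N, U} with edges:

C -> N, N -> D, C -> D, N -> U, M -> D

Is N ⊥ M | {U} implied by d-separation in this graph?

There are 2 undirected paths between N and M; checking each against the conditioning set {U}:
Path 1: N → D ← M
  D is a collider here and neither D nor any of its descendants is conditioned on, so the collider stays closed — the path is blocked at D.
Path 2: N ← C → D ← M
  D is a collider here and neither D nor any of its descendants is conditioned on, so the collider stays closed — the path is blocked at D.
Since every path is blocked, d-separation holds.

Yes — N and M are d-separated given {U}.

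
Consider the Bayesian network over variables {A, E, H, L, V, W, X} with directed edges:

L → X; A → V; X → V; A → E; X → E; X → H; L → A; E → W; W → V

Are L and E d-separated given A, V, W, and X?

There are 6 undirected paths between L and E; checking each against the conditioning set {A, V, W, X}:
Path 1: L → A → V ← X → E
  A is a chain here and A is conditioned on, so the path is blocked at A.
Path 2: L → A → V ← W ← E
  A is a chain here and A is conditioned on, so the path is blocked at A.
Path 3: L → A → E
  A is a chain here and A is conditioned on, so the path is blocked at A.
Path 4: L → X → V ← A → E
  X is a chain here and X is conditioned on, so the path is blocked at X.
Path 5: L → X → V ← W ← E
  X is a chain here and X is conditioned on, so the path is blocked at X.
Path 6: L → X → E
  X is a chain here and X is conditioned on, so the path is blocked at X.
Every path is blocked, so L and E are d-separated given {A, V, W, X}.

Yes — L and E are d-separated given {A, V, W, X}.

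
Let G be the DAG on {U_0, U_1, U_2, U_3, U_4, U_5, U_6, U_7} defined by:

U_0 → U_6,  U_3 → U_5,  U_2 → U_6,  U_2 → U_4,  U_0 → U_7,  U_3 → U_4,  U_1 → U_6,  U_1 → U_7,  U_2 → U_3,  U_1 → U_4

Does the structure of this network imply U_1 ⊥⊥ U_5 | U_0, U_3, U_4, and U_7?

We examine all 6 paths between U_1 and U_5:
Path 1: U_1 → U_4 ← U_3 → U_5
  U_3 is a fork here and U_3 is conditioned on, so the path is blocked at U_3.
Path 2: U_1 → U_4 ← U_2 → U_3 → U_5
  U_3 is a chain here and U_3 is conditioned on, so the path is blocked at U_3.
Path 3: U_1 → U_7 ← U_0 → U_6 ← U_2 → U_3 → U_5
  U_0 is a fork here and U_0 is conditioned on, so the path is blocked at U_0.
Path 4: U_1 → U_7 ← U_0 → U_6 ← U_2 → U_4 ← U_3 → U_5
  U_0 is a fork here and U_0 is conditioned on, so the path is blocked at U_0.
Path 5: U_1 → U_6 ← U_2 → U_3 → U_5
  U_6 is a collider here and neither U_6 nor any of its descendants is conditioned on, so the collider stays closed — the path is blocked at U_6.
Path 6: U_1 → U_6 ← U_2 → U_4 ← U_3 → U_5
  U_6 is a collider here and neither U_6 nor any of its descendants is conditioned on, so the collider stays closed — the path is blocked at U_6.
Since every path is blocked, d-separation holds.

Yes — U_1 and U_5 are d-separated given {U_0, U_3, U_4, U_7}.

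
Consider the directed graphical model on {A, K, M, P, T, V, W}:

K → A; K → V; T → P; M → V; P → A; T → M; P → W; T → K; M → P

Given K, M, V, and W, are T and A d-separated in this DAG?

No — T and A are not d-separated given {K, M, V, W}.

We examine all 6 paths between T and A:
Path 1: T → K → A
  K is a chain here and K is conditioned on, so the path is blocked at K.
Path 2: T → K → V ← M → P → A
  K is a chain here and K is conditioned on, so the path is blocked at K.
Path 3: T → M → V ← K → A
  M is a chain here and M is conditioned on, so the path is blocked at M.
Path 4: T → M → P → A
  M is a chain here and M is conditioned on, so the path is blocked at M.
Path 5: T → P → A
  P is a chain and P is not conditioned on — no node blocks this path, so it is active.
Path 6: T → P ← M → V ← K → A
  M is a fork here and M is conditioned on, so the path is blocked at M.
At least one path is unblocked, so d-separation fails.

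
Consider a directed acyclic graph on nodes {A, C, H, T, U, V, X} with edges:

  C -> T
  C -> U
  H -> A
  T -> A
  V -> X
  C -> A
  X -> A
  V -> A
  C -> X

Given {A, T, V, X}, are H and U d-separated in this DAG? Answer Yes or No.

No

4 paths connect H and U; each must be blocked for d-separation to hold:
Path 1: H → A ← T ← C → U
  T is a chain here and T is conditioned on, so the path is blocked at T.
Path 2: H → A ← V → X ← C → U
  V is a fork here and V is conditioned on, so the path is blocked at V.
Path 3: H → A ← C → U
  A is a collider and A is conditioned on, which opens it; C is a fork and C is not conditioned on — no node blocks this path, so it is active.
Path 4: H → A ← X ← C → U
  X is a chain here and X is conditioned on, so the path is blocked at X.
Since the path H → A ← C → U is active, H and U are not d-separated given {A, T, V, X}.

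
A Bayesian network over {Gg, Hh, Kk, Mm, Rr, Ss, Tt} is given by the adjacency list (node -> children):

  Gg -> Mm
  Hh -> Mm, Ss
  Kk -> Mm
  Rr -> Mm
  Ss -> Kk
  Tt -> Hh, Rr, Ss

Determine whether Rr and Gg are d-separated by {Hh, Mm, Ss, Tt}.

Enumerating the 5 paths from Rr to Gg and testing each for blocking by {Hh, Mm, Ss, Tt}:
  1. Rr ← Tt → Ss → Kk → Mm ← Gg — Tt:fork[blocks]; Ss:chain[blocks]; Kk:chain[open]; Mm:collider[open] ⇒ blocked
  2. Rr ← Tt → Ss ← Hh → Mm ← Gg — Tt:fork[blocks]; Ss:collider[open]; Hh:fork[blocks]; Mm:collider[open] ⇒ blocked
  3. Rr ← Tt → Hh → Ss → Kk → Mm ← Gg — Tt:fork[blocks]; Hh:chain[blocks]; Ss:chain[blocks]; Kk:chain[open]; Mm:collider[open] ⇒ blocked
  4. Rr ← Tt → Hh → Mm ← Gg — Tt:fork[blocks]; Hh:chain[blocks]; Mm:collider[open] ⇒ blocked
  5. Rr → Mm ← Gg — Mm:collider[open] ⇒ active
At least one path is unblocked, so d-separation fails.

No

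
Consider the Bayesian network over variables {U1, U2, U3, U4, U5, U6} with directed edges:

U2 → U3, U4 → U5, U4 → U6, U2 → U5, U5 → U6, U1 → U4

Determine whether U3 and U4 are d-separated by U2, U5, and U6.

Yes

2 paths connect U3 and U4; each must be blocked for d-separation to hold:
Path 1: U3 ← U2 → U5 → U6 ← U4
  U2 is a fork here and U2 is conditioned on, so the path is blocked at U2.
Path 2: U3 ← U2 → U5 ← U4
  U2 is a fork here and U2 is conditioned on, so the path is blocked at U2.
Every path is blocked, so U3 and U4 are d-separated given {U2, U5, U6}.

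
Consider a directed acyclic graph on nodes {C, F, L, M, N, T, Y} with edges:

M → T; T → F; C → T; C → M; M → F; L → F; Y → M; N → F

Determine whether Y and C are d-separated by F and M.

There are 3 undirected paths between Y and C; checking each against the conditioning set {F, M}:
  1. Y → M → T ← C — M:chain[blocks]; T:collider[open] ⇒ blocked
  2. Y → M ← C — M:collider[open] ⇒ active
  3. Y → M → F ← T ← C — M:chain[blocks]; F:collider[open]; T:chain[open] ⇒ blocked
At least one path is unblocked, so d-separation fails.

No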